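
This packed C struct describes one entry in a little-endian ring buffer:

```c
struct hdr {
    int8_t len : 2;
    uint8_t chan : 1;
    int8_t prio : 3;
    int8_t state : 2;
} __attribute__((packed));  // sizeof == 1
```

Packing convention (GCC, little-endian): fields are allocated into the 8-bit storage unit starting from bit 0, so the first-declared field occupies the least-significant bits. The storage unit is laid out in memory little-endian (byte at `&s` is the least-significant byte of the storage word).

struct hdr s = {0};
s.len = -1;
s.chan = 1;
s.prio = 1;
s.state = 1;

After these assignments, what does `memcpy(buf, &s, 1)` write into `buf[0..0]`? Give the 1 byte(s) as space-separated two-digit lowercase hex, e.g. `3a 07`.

len (2b) val=-1 bits=0x3 at bit 0: 0x03
chan (1b) val=1 bits=0x1 at bit 2: 0x07
prio (3b) val=1 bits=0x1 at bit 3: 0x0f
state (2b) val=1 bits=0x1 at bit 6: 0x4f
word = 0x4f → little-endian bytes:
  [0]=0x4f

4f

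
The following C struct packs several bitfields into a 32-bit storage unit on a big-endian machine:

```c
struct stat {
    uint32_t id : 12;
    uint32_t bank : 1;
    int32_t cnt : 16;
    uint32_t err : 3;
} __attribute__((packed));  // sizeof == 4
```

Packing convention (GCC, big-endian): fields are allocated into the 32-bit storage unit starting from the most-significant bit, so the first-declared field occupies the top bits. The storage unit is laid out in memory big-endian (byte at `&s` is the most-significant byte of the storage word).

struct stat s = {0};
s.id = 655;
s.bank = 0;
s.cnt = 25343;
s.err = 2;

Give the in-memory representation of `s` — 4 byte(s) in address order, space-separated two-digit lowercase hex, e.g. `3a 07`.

28 f3 17 fa

id (12b) val=655 bits=0x28f at bit 20: 0x28f00000
bank (1b) val=0 bits=0x0 at bit 19: 0x28f00000
cnt (16b) val=25343 bits=0x62ff at bit 3: 0x28f317f8
err (3b) val=2 bits=0x2 at bit 0: 0x28f317fa
word = 0x28f317fa → big-endian bytes:
  [0]=0x28  [1]=0xf3  [2]=0x17  [3]=0xfa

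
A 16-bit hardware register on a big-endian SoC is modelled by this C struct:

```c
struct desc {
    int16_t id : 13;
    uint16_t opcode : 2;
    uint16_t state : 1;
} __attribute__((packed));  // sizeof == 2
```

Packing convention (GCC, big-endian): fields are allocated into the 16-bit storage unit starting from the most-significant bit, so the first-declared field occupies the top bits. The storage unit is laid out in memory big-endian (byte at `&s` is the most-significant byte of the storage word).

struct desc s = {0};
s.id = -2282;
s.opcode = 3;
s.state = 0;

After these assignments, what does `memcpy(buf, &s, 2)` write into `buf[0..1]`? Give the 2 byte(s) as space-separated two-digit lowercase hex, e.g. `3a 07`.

b8 b6

id:13 = -2282 → 0x1716 << 3 → word 0xb8b0
opcode:2 = 3 → 0x3 << 1 → word 0xb8b6
state:1 = 0 → 0x0 << 0 → word 0xb8b6
word = 0xb8b6 → big-endian bytes:
  [0]=0xb8  [1]=0xb6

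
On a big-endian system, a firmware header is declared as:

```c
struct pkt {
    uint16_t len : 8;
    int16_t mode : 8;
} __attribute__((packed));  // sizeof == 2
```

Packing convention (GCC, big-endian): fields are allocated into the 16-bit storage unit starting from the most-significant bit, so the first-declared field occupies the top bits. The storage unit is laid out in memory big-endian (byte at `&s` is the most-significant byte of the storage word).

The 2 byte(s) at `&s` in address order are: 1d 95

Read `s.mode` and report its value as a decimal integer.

-107

[0]=0x1d [1]=0x95 (big-endian) → word 0x1d95
len [8+:8] = (word>>8) & 0xff = 29
mode [0+:8] = (word>>0) & 0xff = 149  ←
mode signed 8b, MSB=1: 149 - 256 = -107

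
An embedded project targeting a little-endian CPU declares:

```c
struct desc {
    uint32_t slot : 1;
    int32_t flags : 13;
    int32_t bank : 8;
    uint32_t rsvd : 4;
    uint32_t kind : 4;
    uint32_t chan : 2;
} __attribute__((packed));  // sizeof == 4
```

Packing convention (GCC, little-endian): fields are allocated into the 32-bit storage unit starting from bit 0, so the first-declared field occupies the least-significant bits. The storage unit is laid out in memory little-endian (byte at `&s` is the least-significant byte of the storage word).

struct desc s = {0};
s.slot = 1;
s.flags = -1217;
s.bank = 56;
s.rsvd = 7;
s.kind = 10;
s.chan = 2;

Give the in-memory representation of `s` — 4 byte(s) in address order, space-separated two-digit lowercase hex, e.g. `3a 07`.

slot:1 = 1 → 0x1 << 0 → word 0x00000001
flags:13 = -1217 → 0x1b3f << 1 → word 0x0000367f
bank:8 = 56 → 0x38 << 14 → word 0x000e367f
rsvd:4 = 7 → 0x7 << 22 → word 0x01ce367f
kind:4 = 10 → 0xa << 26 → word 0x29ce367f
chan:2 = 2 → 0x2 << 30 → word 0xa9ce367f
word = 0xa9ce367f → little-endian bytes:
  [0]=0x7f  [1]=0x36  [2]=0xce  [3]=0xa9

7f 36 ce a9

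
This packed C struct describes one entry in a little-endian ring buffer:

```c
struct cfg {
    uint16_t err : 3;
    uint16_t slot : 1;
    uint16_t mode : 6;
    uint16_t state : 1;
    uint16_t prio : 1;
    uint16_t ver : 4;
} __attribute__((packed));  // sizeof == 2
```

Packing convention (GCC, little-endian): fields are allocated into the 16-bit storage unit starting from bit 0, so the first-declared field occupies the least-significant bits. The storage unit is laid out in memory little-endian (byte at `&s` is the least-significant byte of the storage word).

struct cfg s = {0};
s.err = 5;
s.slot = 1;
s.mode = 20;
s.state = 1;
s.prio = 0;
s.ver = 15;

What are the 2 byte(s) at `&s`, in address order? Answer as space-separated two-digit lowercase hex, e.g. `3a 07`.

4d f5

err (3b) val=5 bits=0x5 at bit 0: 0x0005
slot (1b) val=1 bits=0x1 at bit 3: 0x000d
mode (6b) val=20 bits=0x14 at bit 4: 0x014d
state (1b) val=1 bits=0x1 at bit 10: 0x054d
prio (1b) val=0 bits=0x0 at bit 11: 0x054d
ver (4b) val=15 bits=0xf at bit 12: 0xf54d
word = 0xf54d → little-endian bytes:
  [0]=0x4d  [1]=0xf5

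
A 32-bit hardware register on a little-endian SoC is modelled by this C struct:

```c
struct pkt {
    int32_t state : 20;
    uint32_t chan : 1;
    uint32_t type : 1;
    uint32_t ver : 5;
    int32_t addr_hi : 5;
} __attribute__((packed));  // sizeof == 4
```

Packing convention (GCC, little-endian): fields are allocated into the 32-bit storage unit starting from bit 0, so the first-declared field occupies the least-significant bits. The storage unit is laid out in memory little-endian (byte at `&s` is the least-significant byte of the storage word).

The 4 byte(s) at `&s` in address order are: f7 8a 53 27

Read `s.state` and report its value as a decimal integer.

[0]=0xf7 [1]=0x8a [2]=0x53 [3]=0x27 (little-endian) → word 0x27538af7
state:20 @ bit 0 → (0x27538af7>>0)&0xfffff = 0x38af7  ←
chan:1 @ bit 20 → (0x27538af7>>20)&0x1 = 0x1
type:1 @ bit 21 → (0x27538af7>>21)&0x1 = 0x0
ver:5 @ bit 22 → (0x27538af7>>22)&0x1f = 0x1d
addr_hi:5 @ bit 27 → (0x27538af7>>27)&0x1f = 0x4
state signed 20b, MSB=0: value = 232183

232183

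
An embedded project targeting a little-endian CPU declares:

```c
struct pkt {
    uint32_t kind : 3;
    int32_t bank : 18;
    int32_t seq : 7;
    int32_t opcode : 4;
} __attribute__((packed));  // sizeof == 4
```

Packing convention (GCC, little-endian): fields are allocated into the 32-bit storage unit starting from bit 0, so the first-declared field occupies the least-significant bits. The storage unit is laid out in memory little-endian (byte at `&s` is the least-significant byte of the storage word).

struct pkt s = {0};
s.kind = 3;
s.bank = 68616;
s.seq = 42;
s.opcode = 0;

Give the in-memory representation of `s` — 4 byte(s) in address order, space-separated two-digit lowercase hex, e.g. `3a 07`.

[0+:3] kind=3 & 0x7 = 0x3; word=0x00000003
[3+:18] bank=68616 & 0x3ffff = 0x10c08; word=0x00086043
[21+:7] seq=42 & 0x7f = 0x2a; word=0x05486043
[28+:4] opcode=0 & 0xf = 0x0; word=0x05486043
word = 0x05486043 → little-endian bytes:
  [0]=0x43  [1]=0x60  [2]=0x48  [3]=0x05

43 60 48 05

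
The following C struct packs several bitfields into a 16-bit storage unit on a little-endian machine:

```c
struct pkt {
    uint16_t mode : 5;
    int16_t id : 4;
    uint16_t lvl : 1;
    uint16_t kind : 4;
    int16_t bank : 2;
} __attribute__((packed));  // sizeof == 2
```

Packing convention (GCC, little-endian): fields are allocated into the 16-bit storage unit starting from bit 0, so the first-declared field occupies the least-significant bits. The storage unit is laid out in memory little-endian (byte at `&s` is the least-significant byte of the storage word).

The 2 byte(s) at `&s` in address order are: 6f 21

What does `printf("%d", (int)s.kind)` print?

8

[0]=0x6f [1]=0x21 (little-endian) → word 0x216f
mode:5 @ bit 0 → (0x216f>>0)&0x1f = 0xf
id:4 @ bit 5 → (0x216f>>5)&0xf = 0xb
lvl:1 @ bit 9 → (0x216f>>9)&0x1 = 0x0
kind:4 @ bit 10 → (0x216f>>10)&0xf = 0x8  ←
bank:2 @ bit 14 → (0x216f>>14)&0x3 = 0x0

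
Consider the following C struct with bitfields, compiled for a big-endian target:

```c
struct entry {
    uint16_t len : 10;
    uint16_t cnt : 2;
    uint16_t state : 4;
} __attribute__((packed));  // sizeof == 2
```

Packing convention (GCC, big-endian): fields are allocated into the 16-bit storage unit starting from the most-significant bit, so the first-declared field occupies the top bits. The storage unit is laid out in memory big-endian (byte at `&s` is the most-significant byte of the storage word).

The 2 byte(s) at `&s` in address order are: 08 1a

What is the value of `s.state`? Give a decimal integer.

[0]=0x08 [1]=0x1a (big-endian) → word 0x081a
len [6+:10] = (word>>6) & 0x3ff = 32
cnt [4+:2] = (word>>4) & 0x3 = 1
state [0+:4] = (word>>0) & 0xf = 10  ←

10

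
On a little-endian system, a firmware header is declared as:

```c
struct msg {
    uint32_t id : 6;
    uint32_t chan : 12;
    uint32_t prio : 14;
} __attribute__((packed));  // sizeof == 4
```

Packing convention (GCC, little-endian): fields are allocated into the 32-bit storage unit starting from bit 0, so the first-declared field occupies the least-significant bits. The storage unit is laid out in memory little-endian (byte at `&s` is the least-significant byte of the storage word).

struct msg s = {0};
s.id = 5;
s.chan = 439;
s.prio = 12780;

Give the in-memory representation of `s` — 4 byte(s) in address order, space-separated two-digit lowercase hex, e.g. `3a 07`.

id:6 = 5 → 0x5 << 0 → word 0x00000005
chan:12 = 439 → 0x1b7 << 6 → word 0x00006dc5
prio:14 = 12780 → 0x31ec << 18 → word 0xc7b06dc5
word = 0xc7b06dc5 → little-endian bytes:
  [0]=0xc5  [1]=0x6d  [2]=0xb0  [3]=0xc7

c5 6d b0 c7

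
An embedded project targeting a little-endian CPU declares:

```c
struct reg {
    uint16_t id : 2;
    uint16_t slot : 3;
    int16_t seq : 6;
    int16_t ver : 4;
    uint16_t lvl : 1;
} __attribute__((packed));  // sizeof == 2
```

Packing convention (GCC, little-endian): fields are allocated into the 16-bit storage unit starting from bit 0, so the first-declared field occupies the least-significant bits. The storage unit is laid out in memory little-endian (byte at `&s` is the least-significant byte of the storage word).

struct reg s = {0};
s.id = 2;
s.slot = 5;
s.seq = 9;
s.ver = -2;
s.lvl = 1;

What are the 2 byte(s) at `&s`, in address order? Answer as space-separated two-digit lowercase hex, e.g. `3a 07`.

36 f1

id (2b) val=2 bits=0x2 at bit 0: 0x0002
slot (3b) val=5 bits=0x5 at bit 2: 0x0016
seq (6b) val=9 bits=0x9 at bit 5: 0x0136
ver (4b) val=-2 bits=0xe at bit 11: 0x7136
lvl (1b) val=1 bits=0x1 at bit 15: 0xf136
word = 0xf136 → little-endian bytes:
  [0]=0x36  [1]=0xf1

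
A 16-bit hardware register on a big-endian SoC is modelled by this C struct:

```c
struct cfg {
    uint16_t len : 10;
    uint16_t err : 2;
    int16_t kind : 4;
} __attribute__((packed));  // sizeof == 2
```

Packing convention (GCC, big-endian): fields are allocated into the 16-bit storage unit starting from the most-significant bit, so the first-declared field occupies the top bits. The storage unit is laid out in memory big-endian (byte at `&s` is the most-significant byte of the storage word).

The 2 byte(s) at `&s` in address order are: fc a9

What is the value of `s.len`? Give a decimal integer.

1010

[0]=0xfc [1]=0xa9 (big-endian) → word 0xfca9
len [6+:10] = (word>>6) & 0x3ff = 1010  ←
err [4+:2] = (word>>4) & 0x3 = 2
kind [0+:4] = (word>>0) & 0xf = 9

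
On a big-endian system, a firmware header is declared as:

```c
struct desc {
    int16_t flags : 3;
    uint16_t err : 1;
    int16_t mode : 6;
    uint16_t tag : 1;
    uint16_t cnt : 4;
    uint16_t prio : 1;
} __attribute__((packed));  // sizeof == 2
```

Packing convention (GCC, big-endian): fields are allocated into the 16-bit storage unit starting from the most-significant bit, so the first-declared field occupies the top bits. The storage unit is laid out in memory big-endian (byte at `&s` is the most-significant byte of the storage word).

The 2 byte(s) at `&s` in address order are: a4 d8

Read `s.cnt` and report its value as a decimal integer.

12

[0]=0xa4 [1]=0xd8 (big-endian) → word 0xa4d8
flags [13+:3] = (word>>13) & 0x7 = 5
err [12+:1] = (word>>12) & 0x1 = 0
mode [6+:6] = (word>>6) & 0x3f = 19
tag [5+:1] = (word>>5) & 0x1 = 0
cnt [1+:4] = (word>>1) & 0xf = 12  ←
prio [0+:1] = (word>>0) & 0x1 = 0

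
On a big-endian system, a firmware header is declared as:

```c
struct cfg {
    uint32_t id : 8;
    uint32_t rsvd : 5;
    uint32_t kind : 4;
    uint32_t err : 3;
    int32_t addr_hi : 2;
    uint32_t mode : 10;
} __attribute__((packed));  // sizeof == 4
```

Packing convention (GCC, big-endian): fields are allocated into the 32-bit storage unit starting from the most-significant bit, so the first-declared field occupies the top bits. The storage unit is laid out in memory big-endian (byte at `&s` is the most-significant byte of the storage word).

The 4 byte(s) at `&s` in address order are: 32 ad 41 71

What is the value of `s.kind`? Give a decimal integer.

10

[0]=0x32 [1]=0xad [2]=0x41 [3]=0x71 (big-endian) → word 0x32ad4171
id [24+:8] = (word>>24) & 0xff = 50
rsvd [19+:5] = (word>>19) & 0x1f = 21
kind [15+:4] = (word>>15) & 0xf = 10  ←
err [12+:3] = (word>>12) & 0x7 = 4
addr_hi [10+:2] = (word>>10) & 0x3 = 0
mode [0+:10] = (word>>0) & 0x3ff = 369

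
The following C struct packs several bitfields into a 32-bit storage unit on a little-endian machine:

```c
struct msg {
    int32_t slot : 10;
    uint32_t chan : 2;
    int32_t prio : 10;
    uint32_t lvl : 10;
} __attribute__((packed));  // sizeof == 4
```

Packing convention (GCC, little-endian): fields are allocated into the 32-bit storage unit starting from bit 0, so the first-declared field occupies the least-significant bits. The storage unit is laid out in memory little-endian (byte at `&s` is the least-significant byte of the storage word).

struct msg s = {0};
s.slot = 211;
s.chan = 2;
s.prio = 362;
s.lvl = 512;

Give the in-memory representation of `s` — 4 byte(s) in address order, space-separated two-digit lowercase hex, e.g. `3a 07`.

d3 a8 16 80

slot:10 = 211 → 0xd3 << 0 → word 0x000000d3
chan:2 = 2 → 0x2 << 10 → word 0x000008d3
prio:10 = 362 → 0x16a << 12 → word 0x0016a8d3
lvl:10 = 512 → 0x200 << 22 → word 0x8016a8d3
word = 0x8016a8d3 → little-endian bytes:
  [0]=0xd3  [1]=0xa8  [2]=0x16  [3]=0x80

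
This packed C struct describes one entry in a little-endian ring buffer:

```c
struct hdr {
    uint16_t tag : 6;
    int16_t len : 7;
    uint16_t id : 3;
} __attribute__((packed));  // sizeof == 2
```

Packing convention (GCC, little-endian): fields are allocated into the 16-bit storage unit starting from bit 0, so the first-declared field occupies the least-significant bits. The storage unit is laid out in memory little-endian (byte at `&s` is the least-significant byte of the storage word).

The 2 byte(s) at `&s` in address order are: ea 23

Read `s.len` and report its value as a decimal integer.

15

[0]=0xea [1]=0x23 (little-endian) → word 0x23ea
tag:6 @ bit 0 → (0x23ea>>0)&0x3f = 0x2a
len:7 @ bit 6 → (0x23ea>>6)&0x7f = 0xf  ←
id:3 @ bit 13 → (0x23ea>>13)&0x7 = 0x1
len signed 7b, MSB=0: value = 15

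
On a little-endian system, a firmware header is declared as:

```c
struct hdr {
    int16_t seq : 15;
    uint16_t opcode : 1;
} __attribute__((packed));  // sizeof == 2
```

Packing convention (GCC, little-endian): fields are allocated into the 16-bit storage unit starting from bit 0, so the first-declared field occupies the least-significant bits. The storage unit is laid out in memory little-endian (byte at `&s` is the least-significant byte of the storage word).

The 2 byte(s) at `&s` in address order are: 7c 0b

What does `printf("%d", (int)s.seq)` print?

2940

[0]=0x7c [1]=0x0b (little-endian) → word 0x0b7c
seq:15 @ bit 0 → (0x0b7c>>0)&0x7fff = 0xb7c  ←
opcode:1 @ bit 15 → (0x0b7c>>15)&0x1 = 0x0
seq signed 15b, MSB=0: value = 2940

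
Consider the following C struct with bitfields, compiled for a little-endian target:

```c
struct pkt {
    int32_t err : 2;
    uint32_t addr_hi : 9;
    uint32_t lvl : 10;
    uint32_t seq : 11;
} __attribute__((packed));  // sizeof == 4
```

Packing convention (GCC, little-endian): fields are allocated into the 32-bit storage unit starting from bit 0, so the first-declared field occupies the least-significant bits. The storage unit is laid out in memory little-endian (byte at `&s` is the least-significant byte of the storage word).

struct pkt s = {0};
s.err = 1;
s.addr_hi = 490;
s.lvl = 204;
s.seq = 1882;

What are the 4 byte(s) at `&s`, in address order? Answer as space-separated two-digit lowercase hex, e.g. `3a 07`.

err:2 = 1 → 0x1 << 0 → word 0x00000001
addr_hi:9 = 490 → 0x1ea << 2 → word 0x000007a9
lvl:10 = 204 → 0xcc << 11 → word 0x000667a9
seq:11 = 1882 → 0x75a << 21 → word 0xeb4667a9
word = 0xeb4667a9 → little-endian bytes:
  [0]=0xa9  [1]=0x67  [2]=0x46  [3]=0xeb

a9 67 46 eb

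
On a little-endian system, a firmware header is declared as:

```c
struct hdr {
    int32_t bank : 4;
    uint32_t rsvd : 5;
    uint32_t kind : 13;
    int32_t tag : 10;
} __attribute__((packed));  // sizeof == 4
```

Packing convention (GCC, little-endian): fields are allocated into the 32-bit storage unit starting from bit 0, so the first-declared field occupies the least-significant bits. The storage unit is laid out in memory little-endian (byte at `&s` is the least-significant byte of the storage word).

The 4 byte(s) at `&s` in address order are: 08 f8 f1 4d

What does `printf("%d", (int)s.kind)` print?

6396

[0]=0x08 [1]=0xf8 [2]=0xf1 [3]=0x4d (little-endian) → word 0x4df1f808
bank [0+:4] = (word>>0) & 0xf = 8
rsvd [4+:5] = (word>>4) & 0x1f = 0
kind [9+:13] = (word>>9) & 0x1fff = 6396  ←
tag [22+:10] = (word>>22) & 0x3ff = 311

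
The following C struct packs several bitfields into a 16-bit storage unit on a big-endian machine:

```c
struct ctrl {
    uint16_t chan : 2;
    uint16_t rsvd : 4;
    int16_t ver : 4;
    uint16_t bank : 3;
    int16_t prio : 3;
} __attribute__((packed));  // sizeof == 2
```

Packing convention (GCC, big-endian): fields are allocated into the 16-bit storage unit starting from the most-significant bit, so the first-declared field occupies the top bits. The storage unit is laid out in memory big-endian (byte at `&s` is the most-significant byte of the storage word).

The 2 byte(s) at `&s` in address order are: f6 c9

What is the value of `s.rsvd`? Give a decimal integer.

[0]=0xf6 [1]=0xc9 (big-endian) → word 0xf6c9
chan:2 @ bit 14 → (0xf6c9>>14)&0x3 = 0x3
rsvd:4 @ bit 10 → (0xf6c9>>10)&0xf = 0xd  ←
ver:4 @ bit 6 → (0xf6c9>>6)&0xf = 0xb
bank:3 @ bit 3 → (0xf6c9>>3)&0x7 = 0x1
prio:3 @ bit 0 → (0xf6c9>>0)&0x7 = 0x1

13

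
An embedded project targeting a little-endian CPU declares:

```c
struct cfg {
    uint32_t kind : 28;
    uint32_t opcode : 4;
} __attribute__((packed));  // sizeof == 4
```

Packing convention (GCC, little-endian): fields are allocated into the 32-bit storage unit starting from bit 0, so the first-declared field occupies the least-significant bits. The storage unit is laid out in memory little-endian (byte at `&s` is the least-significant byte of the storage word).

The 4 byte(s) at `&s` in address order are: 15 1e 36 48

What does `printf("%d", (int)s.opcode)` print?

[0]=0x15 [1]=0x1e [2]=0x36 [3]=0x48 (little-endian) → word 0x48361e15
kind [0+:28] = (word>>0) & 0xfffffff = 137764373
opcode [28+:4] = (word>>28) & 0xf = 4  ←

4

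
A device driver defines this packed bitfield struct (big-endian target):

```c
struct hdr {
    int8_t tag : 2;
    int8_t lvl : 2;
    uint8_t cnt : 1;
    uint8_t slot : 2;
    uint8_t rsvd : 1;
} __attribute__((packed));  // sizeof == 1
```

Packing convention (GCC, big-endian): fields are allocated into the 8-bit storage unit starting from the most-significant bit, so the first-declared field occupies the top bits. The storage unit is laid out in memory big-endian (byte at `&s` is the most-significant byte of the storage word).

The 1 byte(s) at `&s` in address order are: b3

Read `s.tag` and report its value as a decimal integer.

-2

[0]=0xb3 (big-endian) → word 0xb3
tag [6+:2] = (word>>6) & 0x3 = 2  ←
lvl [4+:2] = (word>>4) & 0x3 = 3
cnt [3+:1] = (word>>3) & 0x1 = 0
slot [1+:2] = (word>>1) & 0x3 = 1
rsvd [0+:1] = (word>>0) & 0x1 = 1
tag signed 2b, MSB=1: 2 - 4 = -2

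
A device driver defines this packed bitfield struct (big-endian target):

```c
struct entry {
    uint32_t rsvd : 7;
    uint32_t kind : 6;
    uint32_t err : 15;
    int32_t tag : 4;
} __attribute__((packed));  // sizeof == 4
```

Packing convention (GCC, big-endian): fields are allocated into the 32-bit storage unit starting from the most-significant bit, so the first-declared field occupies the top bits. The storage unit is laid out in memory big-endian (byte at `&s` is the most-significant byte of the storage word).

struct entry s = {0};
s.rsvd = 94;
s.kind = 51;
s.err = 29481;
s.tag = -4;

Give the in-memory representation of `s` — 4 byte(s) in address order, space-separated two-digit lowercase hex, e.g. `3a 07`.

bd 9f 32 9c

[25+:7] rsvd=94 & 0x7f = 0x5e; word=0xbc000000
[19+:6] kind=51 & 0x3f = 0x33; word=0xbd980000
[4+:15] err=29481 & 0x7fff = 0x7329; word=0xbd9f3290
[0+:4] tag=-4 & 0xf = 0xc; word=0xbd9f329c
word = 0xbd9f329c → big-endian bytes:
  [0]=0xbd  [1]=0x9f  [2]=0x32  [3]=0x9c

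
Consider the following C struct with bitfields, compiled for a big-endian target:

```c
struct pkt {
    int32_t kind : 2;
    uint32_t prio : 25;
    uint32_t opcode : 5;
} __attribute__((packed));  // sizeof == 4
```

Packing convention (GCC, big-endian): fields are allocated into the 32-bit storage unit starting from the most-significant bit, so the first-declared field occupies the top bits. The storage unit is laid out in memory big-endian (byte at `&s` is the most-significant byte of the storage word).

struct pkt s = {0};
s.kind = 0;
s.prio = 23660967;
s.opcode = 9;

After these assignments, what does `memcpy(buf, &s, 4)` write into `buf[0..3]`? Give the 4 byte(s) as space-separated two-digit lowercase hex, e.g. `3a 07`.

2d 21 34 e9

[30+:2] kind=0 & 0x3 = 0x0; word=0x00000000
[5+:25] prio=23660967 & 0x1ffffff = 0x16909a7; word=0x2d2134e0
[0+:5] opcode=9 & 0x1f = 0x9; word=0x2d2134e9
word = 0x2d2134e9 → big-endian bytes:
  [0]=0x2d  [1]=0x21  [2]=0x34  [3]=0xe9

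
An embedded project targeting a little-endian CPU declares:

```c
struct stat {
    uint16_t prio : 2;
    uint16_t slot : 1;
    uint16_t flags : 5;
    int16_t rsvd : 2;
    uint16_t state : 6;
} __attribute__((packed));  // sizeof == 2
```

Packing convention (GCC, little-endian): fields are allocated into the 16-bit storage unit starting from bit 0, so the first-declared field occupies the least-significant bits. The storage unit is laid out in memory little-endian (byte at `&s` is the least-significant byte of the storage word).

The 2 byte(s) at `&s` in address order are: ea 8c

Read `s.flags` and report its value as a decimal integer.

[0]=0xea [1]=0x8c (little-endian) → word 0x8cea
prio [0+:2] = (word>>0) & 0x3 = 2
slot [2+:1] = (word>>2) & 0x1 = 0
flags [3+:5] = (word>>3) & 0x1f = 29  ←
rsvd [8+:2] = (word>>8) & 0x3 = 0
state [10+:6] = (word>>10) & 0x3f = 35

29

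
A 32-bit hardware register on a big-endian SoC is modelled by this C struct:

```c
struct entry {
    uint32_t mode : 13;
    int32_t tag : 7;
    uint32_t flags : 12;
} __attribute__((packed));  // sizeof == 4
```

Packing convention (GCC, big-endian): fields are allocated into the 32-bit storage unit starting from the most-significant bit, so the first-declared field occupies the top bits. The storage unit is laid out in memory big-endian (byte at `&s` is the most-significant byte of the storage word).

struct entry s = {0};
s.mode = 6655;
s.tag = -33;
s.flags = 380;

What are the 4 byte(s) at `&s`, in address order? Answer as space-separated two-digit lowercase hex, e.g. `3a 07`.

cf fd f1 7c

mode:13 = 6655 → 0x19ff << 19 → word 0xcff80000
tag:7 = -33 → 0x5f << 12 → word 0xcffdf000
flags:12 = 380 → 0x17c << 0 → word 0xcffdf17c
word = 0xcffdf17c → big-endian bytes:
  [0]=0xcf  [1]=0xfd  [2]=0xf1  [3]=0x7c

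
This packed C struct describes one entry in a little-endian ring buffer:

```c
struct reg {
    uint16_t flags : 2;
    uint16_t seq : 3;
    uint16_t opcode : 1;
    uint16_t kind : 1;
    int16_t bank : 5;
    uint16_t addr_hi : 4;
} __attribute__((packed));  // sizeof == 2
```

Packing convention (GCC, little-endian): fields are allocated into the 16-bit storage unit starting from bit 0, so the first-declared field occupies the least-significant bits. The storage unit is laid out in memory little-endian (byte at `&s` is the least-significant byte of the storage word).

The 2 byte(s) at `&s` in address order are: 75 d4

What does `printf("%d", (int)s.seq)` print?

5

[0]=0x75 [1]=0xd4 (little-endian) → word 0xd475
flags:2 @ bit 0 → (0xd475>>0)&0x3 = 0x1
seq:3 @ bit 2 → (0xd475>>2)&0x7 = 0x5  ←
opcode:1 @ bit 5 → (0xd475>>5)&0x1 = 0x1
kind:1 @ bit 6 → (0xd475>>6)&0x1 = 0x1
bank:5 @ bit 7 → (0xd475>>7)&0x1f = 0x8
addr_hi:4 @ bit 12 → (0xd475>>12)&0xf = 0xd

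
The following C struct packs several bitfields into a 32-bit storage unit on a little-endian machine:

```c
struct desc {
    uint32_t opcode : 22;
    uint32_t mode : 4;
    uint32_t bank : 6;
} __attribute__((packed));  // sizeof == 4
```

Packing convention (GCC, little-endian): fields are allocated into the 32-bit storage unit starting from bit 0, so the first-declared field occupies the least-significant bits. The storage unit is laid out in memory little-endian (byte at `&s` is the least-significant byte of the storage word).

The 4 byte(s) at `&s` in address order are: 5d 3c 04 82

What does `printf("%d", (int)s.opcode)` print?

277597

[0]=0x5d [1]=0x3c [2]=0x04 [3]=0x82 (little-endian) → word 0x82043c5d
opcode [0+:22] = (word>>0) & 0x3fffff = 277597  ←
mode [22+:4] = (word>>22) & 0xf = 8
bank [26+:6] = (word>>26) & 0x3f = 32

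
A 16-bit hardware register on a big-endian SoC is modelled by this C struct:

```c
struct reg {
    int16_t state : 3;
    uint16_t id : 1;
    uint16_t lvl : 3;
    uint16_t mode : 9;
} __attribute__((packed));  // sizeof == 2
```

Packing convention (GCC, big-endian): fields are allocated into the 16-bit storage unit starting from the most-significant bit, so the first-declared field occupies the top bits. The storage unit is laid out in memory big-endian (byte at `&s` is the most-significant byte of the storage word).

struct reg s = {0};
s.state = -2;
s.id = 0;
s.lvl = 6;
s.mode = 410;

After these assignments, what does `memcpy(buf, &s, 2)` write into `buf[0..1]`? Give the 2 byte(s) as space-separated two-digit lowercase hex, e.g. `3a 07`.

cd 9a

[13+:3] state=-2 & 0x7 = 0x6; word=0xc000
[12+:1] id=0 & 0x1 = 0x0; word=0xc000
[9+:3] lvl=6 & 0x7 = 0x6; word=0xcc00
[0+:9] mode=410 & 0x1ff = 0x19a; word=0xcd9a
word = 0xcd9a → big-endian bytes:
  [0]=0xcd  [1]=0x9a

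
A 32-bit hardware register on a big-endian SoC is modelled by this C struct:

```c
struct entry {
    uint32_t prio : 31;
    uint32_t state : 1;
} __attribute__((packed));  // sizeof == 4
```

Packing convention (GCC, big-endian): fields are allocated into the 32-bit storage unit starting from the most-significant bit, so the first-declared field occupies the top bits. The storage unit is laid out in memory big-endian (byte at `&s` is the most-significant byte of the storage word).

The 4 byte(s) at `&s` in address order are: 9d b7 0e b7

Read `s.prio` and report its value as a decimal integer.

[0]=0x9d [1]=0xb7 [2]=0x0e [3]=0xb7 (big-endian) → word 0x9db70eb7
prio:31 @ bit 1 → (0x9db70eb7>>1)&0x7fffffff = 0x4edb875b  ←
state:1 @ bit 0 → (0x9db70eb7>>0)&0x1 = 0x1

1323009883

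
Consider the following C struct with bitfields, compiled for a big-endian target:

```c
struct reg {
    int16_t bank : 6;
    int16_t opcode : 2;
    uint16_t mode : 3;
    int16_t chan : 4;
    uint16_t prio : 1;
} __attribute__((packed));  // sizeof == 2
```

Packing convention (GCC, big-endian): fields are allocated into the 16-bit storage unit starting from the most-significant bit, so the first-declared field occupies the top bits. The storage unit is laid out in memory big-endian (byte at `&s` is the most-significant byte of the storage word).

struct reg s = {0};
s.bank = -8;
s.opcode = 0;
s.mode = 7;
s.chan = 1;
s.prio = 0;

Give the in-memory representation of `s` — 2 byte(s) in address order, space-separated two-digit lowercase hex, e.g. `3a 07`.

bank:6 = -8 → 0x38 << 10 → word 0xe000
opcode:2 = 0 → 0x0 << 8 → word 0xe000
mode:3 = 7 → 0x7 << 5 → word 0xe0e0
chan:4 = 1 → 0x1 << 1 → word 0xe0e2
prio:1 = 0 → 0x0 << 0 → word 0xe0e2
word = 0xe0e2 → big-endian bytes:
  [0]=0xe0  [1]=0xe2

e0 e2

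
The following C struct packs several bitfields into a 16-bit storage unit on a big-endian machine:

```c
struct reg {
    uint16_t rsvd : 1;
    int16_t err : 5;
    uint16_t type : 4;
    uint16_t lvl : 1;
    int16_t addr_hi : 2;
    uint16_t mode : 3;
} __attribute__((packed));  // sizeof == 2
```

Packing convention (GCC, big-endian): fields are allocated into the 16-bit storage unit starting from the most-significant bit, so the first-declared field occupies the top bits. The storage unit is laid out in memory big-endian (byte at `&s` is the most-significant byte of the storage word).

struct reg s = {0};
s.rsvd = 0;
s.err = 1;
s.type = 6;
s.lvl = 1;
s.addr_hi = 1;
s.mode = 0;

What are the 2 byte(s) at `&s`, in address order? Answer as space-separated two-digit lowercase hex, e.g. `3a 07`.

05 a8

rsvd:1 = 0 → 0x0 << 15 → word 0x0000
err:5 = 1 → 0x1 << 10 → word 0x0400
type:4 = 6 → 0x6 << 6 → word 0x0580
lvl:1 = 1 → 0x1 << 5 → word 0x05a0
addr_hi:2 = 1 → 0x1 << 3 → word 0x05a8
mode:3 = 0 → 0x0 << 0 → word 0x05a8
word = 0x05a8 → big-endian bytes:
  [0]=0x05  [1]=0xa8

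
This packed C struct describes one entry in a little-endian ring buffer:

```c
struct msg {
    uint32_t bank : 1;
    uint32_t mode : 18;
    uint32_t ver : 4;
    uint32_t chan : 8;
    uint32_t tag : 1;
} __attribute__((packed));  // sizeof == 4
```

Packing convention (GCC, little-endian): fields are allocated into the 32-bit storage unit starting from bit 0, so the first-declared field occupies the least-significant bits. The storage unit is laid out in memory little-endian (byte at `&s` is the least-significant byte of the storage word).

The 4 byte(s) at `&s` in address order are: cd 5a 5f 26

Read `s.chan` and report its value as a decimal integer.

[0]=0xcd [1]=0x5a [2]=0x5f [3]=0x26 (little-endian) → word 0x265f5acd
bank [0+:1] = (word>>0) & 0x1 = 1
mode [1+:18] = (word>>1) & 0x3ffff = 240998
ver [19+:4] = (word>>19) & 0xf = 11
chan [23+:8] = (word>>23) & 0xff = 76  ←
tag [31+:1] = (word>>31) & 0x1 = 0

76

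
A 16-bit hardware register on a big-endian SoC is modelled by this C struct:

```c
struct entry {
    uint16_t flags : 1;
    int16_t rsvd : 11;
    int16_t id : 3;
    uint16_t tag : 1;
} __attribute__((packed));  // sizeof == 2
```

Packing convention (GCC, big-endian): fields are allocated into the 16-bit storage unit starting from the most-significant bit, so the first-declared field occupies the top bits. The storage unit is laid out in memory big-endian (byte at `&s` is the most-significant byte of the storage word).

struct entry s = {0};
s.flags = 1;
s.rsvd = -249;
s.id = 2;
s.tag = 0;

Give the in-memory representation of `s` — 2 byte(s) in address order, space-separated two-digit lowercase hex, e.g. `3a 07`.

[15+:1] flags=1 & 0x1 = 0x1; word=0x8000
[4+:11] rsvd=-249 & 0x7ff = 0x707; word=0xf070
[1+:3] id=2 & 0x7 = 0x2; word=0xf074
[0+:1] tag=0 & 0x1 = 0x0; word=0xf074
word = 0xf074 → big-endian bytes:
  [0]=0xf0  [1]=0x74

f0 74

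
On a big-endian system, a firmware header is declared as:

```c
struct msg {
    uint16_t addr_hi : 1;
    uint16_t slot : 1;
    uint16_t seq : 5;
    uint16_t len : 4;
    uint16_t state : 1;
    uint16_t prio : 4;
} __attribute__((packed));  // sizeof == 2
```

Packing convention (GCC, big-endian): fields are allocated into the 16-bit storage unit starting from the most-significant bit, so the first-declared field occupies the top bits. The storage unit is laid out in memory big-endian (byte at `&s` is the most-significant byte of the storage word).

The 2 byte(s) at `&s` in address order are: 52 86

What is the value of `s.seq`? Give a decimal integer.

[0]=0x52 [1]=0x86 (big-endian) → word 0x5286
addr_hi [15+:1] = (word>>15) & 0x1 = 0
slot [14+:1] = (word>>14) & 0x1 = 1
seq [9+:5] = (word>>9) & 0x1f = 9  ←
len [5+:4] = (word>>5) & 0xf = 4
state [4+:1] = (word>>4) & 0x1 = 0
prio [0+:4] = (word>>0) & 0xf = 6

9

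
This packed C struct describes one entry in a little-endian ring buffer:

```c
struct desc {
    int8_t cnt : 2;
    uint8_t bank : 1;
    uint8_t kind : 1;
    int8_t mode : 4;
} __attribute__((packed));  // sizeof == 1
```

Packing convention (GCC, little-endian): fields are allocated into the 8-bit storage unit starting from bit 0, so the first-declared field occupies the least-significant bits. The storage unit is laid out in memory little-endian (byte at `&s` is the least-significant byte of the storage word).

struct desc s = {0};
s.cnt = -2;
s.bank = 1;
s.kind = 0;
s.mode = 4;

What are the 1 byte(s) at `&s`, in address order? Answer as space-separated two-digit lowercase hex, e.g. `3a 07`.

cnt:2 = -2 → 0x2 << 0 → word 0x02
bank:1 = 1 → 0x1 << 2 → word 0x06
kind:1 = 0 → 0x0 << 3 → word 0x06
mode:4 = 4 → 0x4 << 4 → word 0x46
word = 0x46 → little-endian bytes:
  [0]=0x46

46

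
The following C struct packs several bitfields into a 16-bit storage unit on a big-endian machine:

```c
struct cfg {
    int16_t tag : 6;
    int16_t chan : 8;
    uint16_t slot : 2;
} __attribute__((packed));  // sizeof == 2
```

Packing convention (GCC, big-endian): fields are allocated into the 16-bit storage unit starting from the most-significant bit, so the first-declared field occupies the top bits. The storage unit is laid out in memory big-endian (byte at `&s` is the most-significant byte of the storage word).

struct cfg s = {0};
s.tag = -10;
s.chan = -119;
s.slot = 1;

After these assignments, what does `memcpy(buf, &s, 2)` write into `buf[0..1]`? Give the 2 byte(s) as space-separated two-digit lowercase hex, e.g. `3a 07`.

[10+:6] tag=-10 & 0x3f = 0x36; word=0xd800
[2+:8] chan=-119 & 0xff = 0x89; word=0xda24
[0+:2] slot=1 & 0x3 = 0x1; word=0xda25
word = 0xda25 → big-endian bytes:
  [0]=0xda  [1]=0x25

da 25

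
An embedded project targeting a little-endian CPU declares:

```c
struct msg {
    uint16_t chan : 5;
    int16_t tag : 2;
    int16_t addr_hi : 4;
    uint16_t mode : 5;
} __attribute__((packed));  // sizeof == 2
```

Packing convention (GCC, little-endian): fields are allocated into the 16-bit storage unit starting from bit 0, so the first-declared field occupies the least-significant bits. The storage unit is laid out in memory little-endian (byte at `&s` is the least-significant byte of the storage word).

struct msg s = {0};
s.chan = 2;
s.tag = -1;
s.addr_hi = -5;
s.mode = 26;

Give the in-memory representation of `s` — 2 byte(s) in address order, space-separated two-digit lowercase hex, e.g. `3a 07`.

chan (5b) val=2 bits=0x2 at bit 0: 0x0002
tag (2b) val=-1 bits=0x3 at bit 5: 0x0062
addr_hi (4b) val=-5 bits=0xb at bit 7: 0x05e2
mode (5b) val=26 bits=0x1a at bit 11: 0xd5e2
word = 0xd5e2 → little-endian bytes:
  [0]=0xe2  [1]=0xd5

e2 d5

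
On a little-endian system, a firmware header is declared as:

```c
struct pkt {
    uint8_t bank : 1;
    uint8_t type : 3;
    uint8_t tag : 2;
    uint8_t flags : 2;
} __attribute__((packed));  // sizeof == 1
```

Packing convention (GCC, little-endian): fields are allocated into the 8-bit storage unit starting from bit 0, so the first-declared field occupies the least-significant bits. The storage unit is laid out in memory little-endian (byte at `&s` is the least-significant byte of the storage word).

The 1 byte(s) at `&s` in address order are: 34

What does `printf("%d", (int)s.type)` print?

[0]=0x34 (little-endian) → word 0x34
bank:1 @ bit 0 → (0x34>>0)&0x1 = 0x0
type:3 @ bit 1 → (0x34>>1)&0x7 = 0x2  ←
tag:2 @ bit 4 → (0x34>>4)&0x3 = 0x3
flags:2 @ bit 6 → (0x34>>6)&0x3 = 0x0

2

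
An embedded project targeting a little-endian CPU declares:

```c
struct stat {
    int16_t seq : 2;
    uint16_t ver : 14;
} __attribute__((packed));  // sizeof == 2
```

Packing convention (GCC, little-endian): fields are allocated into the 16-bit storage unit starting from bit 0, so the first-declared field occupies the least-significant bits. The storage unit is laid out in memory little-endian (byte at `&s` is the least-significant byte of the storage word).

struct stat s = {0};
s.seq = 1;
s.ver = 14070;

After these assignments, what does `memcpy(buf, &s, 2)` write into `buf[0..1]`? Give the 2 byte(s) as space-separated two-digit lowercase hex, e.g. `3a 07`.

seq:2 = 1 → 0x1 << 0 → word 0x0001
ver:14 = 14070 → 0x36f6 << 2 → word 0xdbd9
word = 0xdbd9 → little-endian bytes:
  [0]=0xd9  [1]=0xdb

d9 db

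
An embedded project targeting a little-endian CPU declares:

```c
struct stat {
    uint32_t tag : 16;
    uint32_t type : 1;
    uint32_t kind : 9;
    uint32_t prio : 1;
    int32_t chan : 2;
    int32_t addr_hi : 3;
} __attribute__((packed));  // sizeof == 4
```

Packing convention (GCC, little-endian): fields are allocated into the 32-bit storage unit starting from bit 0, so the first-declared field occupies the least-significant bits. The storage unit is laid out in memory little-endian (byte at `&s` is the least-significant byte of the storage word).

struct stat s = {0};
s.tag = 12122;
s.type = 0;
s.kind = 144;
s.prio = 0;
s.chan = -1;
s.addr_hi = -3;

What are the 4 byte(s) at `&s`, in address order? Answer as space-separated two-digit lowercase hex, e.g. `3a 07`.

5a 2f 20 b9

[0+:16] tag=12122 & 0xffff = 0x2f5a; word=0x00002f5a
[16+:1] type=0 & 0x1 = 0x0; word=0x00002f5a
[17+:9] kind=144 & 0x1ff = 0x90; word=0x01202f5a
[26+:1] prio=0 & 0x1 = 0x0; word=0x01202f5a
[27+:2] chan=-1 & 0x3 = 0x3; word=0x19202f5a
[29+:3] addr_hi=-3 & 0x7 = 0x5; word=0xb9202f5a
word = 0xb9202f5a → little-endian bytes:
  [0]=0x5a  [1]=0x2f  [2]=0x20  [3]=0xb9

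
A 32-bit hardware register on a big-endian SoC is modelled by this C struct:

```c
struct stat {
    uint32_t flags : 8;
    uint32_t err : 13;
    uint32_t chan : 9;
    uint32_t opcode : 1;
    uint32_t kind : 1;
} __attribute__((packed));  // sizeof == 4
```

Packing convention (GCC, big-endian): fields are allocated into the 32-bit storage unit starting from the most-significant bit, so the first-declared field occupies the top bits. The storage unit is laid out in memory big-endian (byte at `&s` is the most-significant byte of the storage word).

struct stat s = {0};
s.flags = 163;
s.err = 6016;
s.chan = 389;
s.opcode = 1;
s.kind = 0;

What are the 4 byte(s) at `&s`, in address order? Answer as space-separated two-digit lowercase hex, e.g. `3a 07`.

[24+:8] flags=163 & 0xff = 0xa3; word=0xa3000000
[11+:13] err=6016 & 0x1fff = 0x1780; word=0xa3bc0000
[2+:9] chan=389 & 0x1ff = 0x185; word=0xa3bc0614
[1+:1] opcode=1 & 0x1 = 0x1; word=0xa3bc0616
[0+:1] kind=0 & 0x1 = 0x0; word=0xa3bc0616
word = 0xa3bc0616 → big-endian bytes:
  [0]=0xa3  [1]=0xbc  [2]=0x06  [3]=0x16

a3 bc 06 16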